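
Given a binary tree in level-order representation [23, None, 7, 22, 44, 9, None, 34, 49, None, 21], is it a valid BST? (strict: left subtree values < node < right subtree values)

Level-order array: [23, None, 7, 22, 44, 9, None, 34, 49, None, 21]
Validate using subtree bounds (lo, hi): at each node, require lo < value < hi,
then recurse left with hi=value and right with lo=value.
Preorder trace (stopping at first violation):
  at node 23 with bounds (-inf, +inf): OK
  at node 7 with bounds (23, +inf): VIOLATION
Node 7 violates its bound: not (23 < 7 < +inf).
Result: Not a valid BST


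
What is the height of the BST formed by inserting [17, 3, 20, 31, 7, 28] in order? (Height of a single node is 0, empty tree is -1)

Insertion order: [17, 3, 20, 31, 7, 28]
Tree (level-order array): [17, 3, 20, None, 7, None, 31, None, None, 28]
Compute height bottom-up (empty subtree = -1):
  height(7) = 1 + max(-1, -1) = 0
  height(3) = 1 + max(-1, 0) = 1
  height(28) = 1 + max(-1, -1) = 0
  height(31) = 1 + max(0, -1) = 1
  height(20) = 1 + max(-1, 1) = 2
  height(17) = 1 + max(1, 2) = 3
Height = 3


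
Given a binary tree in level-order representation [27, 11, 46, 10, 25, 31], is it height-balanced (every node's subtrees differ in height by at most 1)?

Tree (level-order array): [27, 11, 46, 10, 25, 31]
Definition: a tree is height-balanced if, at every node, |h(left) - h(right)| <= 1 (empty subtree has height -1).
Bottom-up per-node check:
  node 10: h_left=-1, h_right=-1, diff=0 [OK], height=0
  node 25: h_left=-1, h_right=-1, diff=0 [OK], height=0
  node 11: h_left=0, h_right=0, diff=0 [OK], height=1
  node 31: h_left=-1, h_right=-1, diff=0 [OK], height=0
  node 46: h_left=0, h_right=-1, diff=1 [OK], height=1
  node 27: h_left=1, h_right=1, diff=0 [OK], height=2
All nodes satisfy the balance condition.
Result: Balanced


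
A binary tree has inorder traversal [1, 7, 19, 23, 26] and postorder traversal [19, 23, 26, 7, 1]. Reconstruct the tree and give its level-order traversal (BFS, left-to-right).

Inorder:   [1, 7, 19, 23, 26]
Postorder: [19, 23, 26, 7, 1]
Algorithm: postorder visits root last, so walk postorder right-to-left;
each value is the root of the current inorder slice — split it at that
value, recurse on the right subtree first, then the left.
Recursive splits:
  root=1; inorder splits into left=[], right=[7, 19, 23, 26]
  root=7; inorder splits into left=[], right=[19, 23, 26]
  root=26; inorder splits into left=[19, 23], right=[]
  root=23; inorder splits into left=[19], right=[]
  root=19; inorder splits into left=[], right=[]
Reconstructed level-order: [1, 7, 26, 23, 19]


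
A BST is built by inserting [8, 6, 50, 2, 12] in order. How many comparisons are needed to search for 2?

Search path for 2: 8 -> 6 -> 2
Found: True
Comparisons: 3


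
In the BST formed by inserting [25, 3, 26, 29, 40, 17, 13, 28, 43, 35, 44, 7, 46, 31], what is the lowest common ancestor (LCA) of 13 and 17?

Tree insertion order: [25, 3, 26, 29, 40, 17, 13, 28, 43, 35, 44, 7, 46, 31]
Tree (level-order array): [25, 3, 26, None, 17, None, 29, 13, None, 28, 40, 7, None, None, None, 35, 43, None, None, 31, None, None, 44, None, None, None, 46]
In a BST, the LCA of p=13, q=17 is the first node v on the
root-to-leaf path with p <= v <= q (go left if both < v, right if both > v).
Walk from root:
  at 25: both 13 and 17 < 25, go left
  at 3: both 13 and 17 > 3, go right
  at 17: 13 <= 17 <= 17, this is the LCA
LCA = 17


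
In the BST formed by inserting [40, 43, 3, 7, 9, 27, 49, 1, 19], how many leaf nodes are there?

Tree built from: [40, 43, 3, 7, 9, 27, 49, 1, 19]
Tree (level-order array): [40, 3, 43, 1, 7, None, 49, None, None, None, 9, None, None, None, 27, 19]
Rule: A leaf has 0 children.
Per-node child counts:
  node 40: 2 child(ren)
  node 3: 2 child(ren)
  node 1: 0 child(ren)
  node 7: 1 child(ren)
  node 9: 1 child(ren)
  node 27: 1 child(ren)
  node 19: 0 child(ren)
  node 43: 1 child(ren)
  node 49: 0 child(ren)
Matching nodes: [1, 19, 49]
Count of leaf nodes: 3


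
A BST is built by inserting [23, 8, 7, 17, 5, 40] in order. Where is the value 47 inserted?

Starting tree (level order): [23, 8, 40, 7, 17, None, None, 5]
Insertion path: 23 -> 40
Result: insert 47 as right child of 40
Final tree (level order): [23, 8, 40, 7, 17, None, 47, 5]


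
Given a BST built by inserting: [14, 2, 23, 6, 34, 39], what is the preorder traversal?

Tree insertion order: [14, 2, 23, 6, 34, 39]
Tree (level-order array): [14, 2, 23, None, 6, None, 34, None, None, None, 39]
Preorder traversal: [14, 2, 6, 23, 34, 39]


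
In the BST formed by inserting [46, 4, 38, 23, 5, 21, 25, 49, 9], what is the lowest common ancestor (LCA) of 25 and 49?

Tree insertion order: [46, 4, 38, 23, 5, 21, 25, 49, 9]
Tree (level-order array): [46, 4, 49, None, 38, None, None, 23, None, 5, 25, None, 21, None, None, 9]
In a BST, the LCA of p=25, q=49 is the first node v on the
root-to-leaf path with p <= v <= q (go left if both < v, right if both > v).
Walk from root:
  at 46: 25 <= 46 <= 49, this is the LCA
LCA = 46


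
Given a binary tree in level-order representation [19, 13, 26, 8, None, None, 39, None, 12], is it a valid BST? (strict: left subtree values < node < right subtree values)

Level-order array: [19, 13, 26, 8, None, None, 39, None, 12]
Validate using subtree bounds (lo, hi): at each node, require lo < value < hi,
then recurse left with hi=value and right with lo=value.
Preorder trace (stopping at first violation):
  at node 19 with bounds (-inf, +inf): OK
  at node 13 with bounds (-inf, 19): OK
  at node 8 with bounds (-inf, 13): OK
  at node 12 with bounds (8, 13): OK
  at node 26 with bounds (19, +inf): OK
  at node 39 with bounds (26, +inf): OK
No violation found at any node.
Result: Valid BST


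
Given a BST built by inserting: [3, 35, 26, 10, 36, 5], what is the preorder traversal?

Tree insertion order: [3, 35, 26, 10, 36, 5]
Tree (level-order array): [3, None, 35, 26, 36, 10, None, None, None, 5]
Preorder traversal: [3, 35, 26, 10, 5, 36]


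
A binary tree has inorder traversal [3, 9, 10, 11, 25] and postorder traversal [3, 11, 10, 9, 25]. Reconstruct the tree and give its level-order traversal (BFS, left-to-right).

Inorder:   [3, 9, 10, 11, 25]
Postorder: [3, 11, 10, 9, 25]
Algorithm: postorder visits root last, so walk postorder right-to-left;
each value is the root of the current inorder slice — split it at that
value, recurse on the right subtree first, then the left.
Recursive splits:
  root=25; inorder splits into left=[3, 9, 10, 11], right=[]
  root=9; inorder splits into left=[3], right=[10, 11]
  root=10; inorder splits into left=[], right=[11]
  root=11; inorder splits into left=[], right=[]
  root=3; inorder splits into left=[], right=[]
Reconstructed level-order: [25, 9, 3, 10, 11]


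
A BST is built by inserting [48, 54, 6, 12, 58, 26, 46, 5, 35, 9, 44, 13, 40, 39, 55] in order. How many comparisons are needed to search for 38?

Search path for 38: 48 -> 6 -> 12 -> 26 -> 46 -> 35 -> 44 -> 40 -> 39
Found: False
Comparisons: 9


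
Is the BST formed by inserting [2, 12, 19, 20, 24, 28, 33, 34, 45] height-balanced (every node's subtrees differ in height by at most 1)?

Tree (level-order array): [2, None, 12, None, 19, None, 20, None, 24, None, 28, None, 33, None, 34, None, 45]
Definition: a tree is height-balanced if, at every node, |h(left) - h(right)| <= 1 (empty subtree has height -1).
Bottom-up per-node check:
  node 45: h_left=-1, h_right=-1, diff=0 [OK], height=0
  node 34: h_left=-1, h_right=0, diff=1 [OK], height=1
  node 33: h_left=-1, h_right=1, diff=2 [FAIL (|-1-1|=2 > 1)], height=2
  node 28: h_left=-1, h_right=2, diff=3 [FAIL (|-1-2|=3 > 1)], height=3
  node 24: h_left=-1, h_right=3, diff=4 [FAIL (|-1-3|=4 > 1)], height=4
  node 20: h_left=-1, h_right=4, diff=5 [FAIL (|-1-4|=5 > 1)], height=5
  node 19: h_left=-1, h_right=5, diff=6 [FAIL (|-1-5|=6 > 1)], height=6
  node 12: h_left=-1, h_right=6, diff=7 [FAIL (|-1-6|=7 > 1)], height=7
  node 2: h_left=-1, h_right=7, diff=8 [FAIL (|-1-7|=8 > 1)], height=8
Node 33 violates the condition: |-1 - 1| = 2 > 1.
Result: Not balanced


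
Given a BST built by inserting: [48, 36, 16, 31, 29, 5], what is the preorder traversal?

Tree insertion order: [48, 36, 16, 31, 29, 5]
Tree (level-order array): [48, 36, None, 16, None, 5, 31, None, None, 29]
Preorder traversal: [48, 36, 16, 5, 31, 29]


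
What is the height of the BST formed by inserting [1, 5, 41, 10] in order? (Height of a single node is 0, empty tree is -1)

Insertion order: [1, 5, 41, 10]
Tree (level-order array): [1, None, 5, None, 41, 10]
Compute height bottom-up (empty subtree = -1):
  height(10) = 1 + max(-1, -1) = 0
  height(41) = 1 + max(0, -1) = 1
  height(5) = 1 + max(-1, 1) = 2
  height(1) = 1 + max(-1, 2) = 3
Height = 3


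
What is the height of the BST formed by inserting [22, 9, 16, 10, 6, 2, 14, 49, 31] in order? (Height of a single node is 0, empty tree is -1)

Insertion order: [22, 9, 16, 10, 6, 2, 14, 49, 31]
Tree (level-order array): [22, 9, 49, 6, 16, 31, None, 2, None, 10, None, None, None, None, None, None, 14]
Compute height bottom-up (empty subtree = -1):
  height(2) = 1 + max(-1, -1) = 0
  height(6) = 1 + max(0, -1) = 1
  height(14) = 1 + max(-1, -1) = 0
  height(10) = 1 + max(-1, 0) = 1
  height(16) = 1 + max(1, -1) = 2
  height(9) = 1 + max(1, 2) = 3
  height(31) = 1 + max(-1, -1) = 0
  height(49) = 1 + max(0, -1) = 1
  height(22) = 1 + max(3, 1) = 4
Height = 4


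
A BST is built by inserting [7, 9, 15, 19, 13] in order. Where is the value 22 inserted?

Starting tree (level order): [7, None, 9, None, 15, 13, 19]
Insertion path: 7 -> 9 -> 15 -> 19
Result: insert 22 as right child of 19
Final tree (level order): [7, None, 9, None, 15, 13, 19, None, None, None, 22]


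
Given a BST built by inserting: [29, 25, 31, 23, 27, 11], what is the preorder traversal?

Tree insertion order: [29, 25, 31, 23, 27, 11]
Tree (level-order array): [29, 25, 31, 23, 27, None, None, 11]
Preorder traversal: [29, 25, 23, 11, 27, 31]


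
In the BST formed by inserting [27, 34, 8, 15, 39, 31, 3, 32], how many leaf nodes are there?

Tree built from: [27, 34, 8, 15, 39, 31, 3, 32]
Tree (level-order array): [27, 8, 34, 3, 15, 31, 39, None, None, None, None, None, 32]
Rule: A leaf has 0 children.
Per-node child counts:
  node 27: 2 child(ren)
  node 8: 2 child(ren)
  node 3: 0 child(ren)
  node 15: 0 child(ren)
  node 34: 2 child(ren)
  node 31: 1 child(ren)
  node 32: 0 child(ren)
  node 39: 0 child(ren)
Matching nodes: [3, 15, 32, 39]
Count of leaf nodes: 4


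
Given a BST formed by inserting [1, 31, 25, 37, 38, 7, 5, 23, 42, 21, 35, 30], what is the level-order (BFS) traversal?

Tree insertion order: [1, 31, 25, 37, 38, 7, 5, 23, 42, 21, 35, 30]
Tree (level-order array): [1, None, 31, 25, 37, 7, 30, 35, 38, 5, 23, None, None, None, None, None, 42, None, None, 21]
BFS from the root, enqueuing left then right child of each popped node:
  queue [1] -> pop 1, enqueue [31], visited so far: [1]
  queue [31] -> pop 31, enqueue [25, 37], visited so far: [1, 31]
  queue [25, 37] -> pop 25, enqueue [7, 30], visited so far: [1, 31, 25]
  queue [37, 7, 30] -> pop 37, enqueue [35, 38], visited so far: [1, 31, 25, 37]
  queue [7, 30, 35, 38] -> pop 7, enqueue [5, 23], visited so far: [1, 31, 25, 37, 7]
  queue [30, 35, 38, 5, 23] -> pop 30, enqueue [none], visited so far: [1, 31, 25, 37, 7, 30]
  queue [35, 38, 5, 23] -> pop 35, enqueue [none], visited so far: [1, 31, 25, 37, 7, 30, 35]
  queue [38, 5, 23] -> pop 38, enqueue [42], visited so far: [1, 31, 25, 37, 7, 30, 35, 38]
  queue [5, 23, 42] -> pop 5, enqueue [none], visited so far: [1, 31, 25, 37, 7, 30, 35, 38, 5]
  queue [23, 42] -> pop 23, enqueue [21], visited so far: [1, 31, 25, 37, 7, 30, 35, 38, 5, 23]
  queue [42, 21] -> pop 42, enqueue [none], visited so far: [1, 31, 25, 37, 7, 30, 35, 38, 5, 23, 42]
  queue [21] -> pop 21, enqueue [none], visited so far: [1, 31, 25, 37, 7, 30, 35, 38, 5, 23, 42, 21]
Result: [1, 31, 25, 37, 7, 30, 35, 38, 5, 23, 42, 21]


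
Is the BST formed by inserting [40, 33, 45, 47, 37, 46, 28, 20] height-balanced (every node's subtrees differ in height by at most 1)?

Tree (level-order array): [40, 33, 45, 28, 37, None, 47, 20, None, None, None, 46]
Definition: a tree is height-balanced if, at every node, |h(left) - h(right)| <= 1 (empty subtree has height -1).
Bottom-up per-node check:
  node 20: h_left=-1, h_right=-1, diff=0 [OK], height=0
  node 28: h_left=0, h_right=-1, diff=1 [OK], height=1
  node 37: h_left=-1, h_right=-1, diff=0 [OK], height=0
  node 33: h_left=1, h_right=0, diff=1 [OK], height=2
  node 46: h_left=-1, h_right=-1, diff=0 [OK], height=0
  node 47: h_left=0, h_right=-1, diff=1 [OK], height=1
  node 45: h_left=-1, h_right=1, diff=2 [FAIL (|-1-1|=2 > 1)], height=2
  node 40: h_left=2, h_right=2, diff=0 [OK], height=3
Node 45 violates the condition: |-1 - 1| = 2 > 1.
Result: Not balanced


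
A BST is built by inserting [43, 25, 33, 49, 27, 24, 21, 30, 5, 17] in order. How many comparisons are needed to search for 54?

Search path for 54: 43 -> 49
Found: False
Comparisons: 2


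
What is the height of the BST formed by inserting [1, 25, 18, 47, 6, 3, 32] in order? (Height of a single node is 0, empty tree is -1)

Insertion order: [1, 25, 18, 47, 6, 3, 32]
Tree (level-order array): [1, None, 25, 18, 47, 6, None, 32, None, 3]
Compute height bottom-up (empty subtree = -1):
  height(3) = 1 + max(-1, -1) = 0
  height(6) = 1 + max(0, -1) = 1
  height(18) = 1 + max(1, -1) = 2
  height(32) = 1 + max(-1, -1) = 0
  height(47) = 1 + max(0, -1) = 1
  height(25) = 1 + max(2, 1) = 3
  height(1) = 1 + max(-1, 3) = 4
Height = 4


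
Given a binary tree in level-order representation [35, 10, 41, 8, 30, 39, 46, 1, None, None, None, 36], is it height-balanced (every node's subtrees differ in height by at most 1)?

Tree (level-order array): [35, 10, 41, 8, 30, 39, 46, 1, None, None, None, 36]
Definition: a tree is height-balanced if, at every node, |h(left) - h(right)| <= 1 (empty subtree has height -1).
Bottom-up per-node check:
  node 1: h_left=-1, h_right=-1, diff=0 [OK], height=0
  node 8: h_left=0, h_right=-1, diff=1 [OK], height=1
  node 30: h_left=-1, h_right=-1, diff=0 [OK], height=0
  node 10: h_left=1, h_right=0, diff=1 [OK], height=2
  node 36: h_left=-1, h_right=-1, diff=0 [OK], height=0
  node 39: h_left=0, h_right=-1, diff=1 [OK], height=1
  node 46: h_left=-1, h_right=-1, diff=0 [OK], height=0
  node 41: h_left=1, h_right=0, diff=1 [OK], height=2
  node 35: h_left=2, h_right=2, diff=0 [OK], height=3
All nodes satisfy the balance condition.
Result: Balanced


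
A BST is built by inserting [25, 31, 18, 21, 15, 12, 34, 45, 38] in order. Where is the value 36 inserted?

Starting tree (level order): [25, 18, 31, 15, 21, None, 34, 12, None, None, None, None, 45, None, None, 38]
Insertion path: 25 -> 31 -> 34 -> 45 -> 38
Result: insert 36 as left child of 38
Final tree (level order): [25, 18, 31, 15, 21, None, 34, 12, None, None, None, None, 45, None, None, 38, None, 36]


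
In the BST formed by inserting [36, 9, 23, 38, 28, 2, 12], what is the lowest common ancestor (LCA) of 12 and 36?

Tree insertion order: [36, 9, 23, 38, 28, 2, 12]
Tree (level-order array): [36, 9, 38, 2, 23, None, None, None, None, 12, 28]
In a BST, the LCA of p=12, q=36 is the first node v on the
root-to-leaf path with p <= v <= q (go left if both < v, right if both > v).
Walk from root:
  at 36: 12 <= 36 <= 36, this is the LCA
LCA = 36


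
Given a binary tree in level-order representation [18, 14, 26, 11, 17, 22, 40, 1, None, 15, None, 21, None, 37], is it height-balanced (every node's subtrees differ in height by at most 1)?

Tree (level-order array): [18, 14, 26, 11, 17, 22, 40, 1, None, 15, None, 21, None, 37]
Definition: a tree is height-balanced if, at every node, |h(left) - h(right)| <= 1 (empty subtree has height -1).
Bottom-up per-node check:
  node 1: h_left=-1, h_right=-1, diff=0 [OK], height=0
  node 11: h_left=0, h_right=-1, diff=1 [OK], height=1
  node 15: h_left=-1, h_right=-1, diff=0 [OK], height=0
  node 17: h_left=0, h_right=-1, diff=1 [OK], height=1
  node 14: h_left=1, h_right=1, diff=0 [OK], height=2
  node 21: h_left=-1, h_right=-1, diff=0 [OK], height=0
  node 22: h_left=0, h_right=-1, diff=1 [OK], height=1
  node 37: h_left=-1, h_right=-1, diff=0 [OK], height=0
  node 40: h_left=0, h_right=-1, diff=1 [OK], height=1
  node 26: h_left=1, h_right=1, diff=0 [OK], height=2
  node 18: h_left=2, h_right=2, diff=0 [OK], height=3
All nodes satisfy the balance condition.
Result: Balanced


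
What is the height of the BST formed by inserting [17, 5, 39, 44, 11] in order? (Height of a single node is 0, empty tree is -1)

Insertion order: [17, 5, 39, 44, 11]
Tree (level-order array): [17, 5, 39, None, 11, None, 44]
Compute height bottom-up (empty subtree = -1):
  height(11) = 1 + max(-1, -1) = 0
  height(5) = 1 + max(-1, 0) = 1
  height(44) = 1 + max(-1, -1) = 0
  height(39) = 1 + max(-1, 0) = 1
  height(17) = 1 + max(1, 1) = 2
Height = 2


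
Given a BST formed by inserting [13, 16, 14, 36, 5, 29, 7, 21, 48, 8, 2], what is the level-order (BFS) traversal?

Tree insertion order: [13, 16, 14, 36, 5, 29, 7, 21, 48, 8, 2]
Tree (level-order array): [13, 5, 16, 2, 7, 14, 36, None, None, None, 8, None, None, 29, 48, None, None, 21]
BFS from the root, enqueuing left then right child of each popped node:
  queue [13] -> pop 13, enqueue [5, 16], visited so far: [13]
  queue [5, 16] -> pop 5, enqueue [2, 7], visited so far: [13, 5]
  queue [16, 2, 7] -> pop 16, enqueue [14, 36], visited so far: [13, 5, 16]
  queue [2, 7, 14, 36] -> pop 2, enqueue [none], visited so far: [13, 5, 16, 2]
  queue [7, 14, 36] -> pop 7, enqueue [8], visited so far: [13, 5, 16, 2, 7]
  queue [14, 36, 8] -> pop 14, enqueue [none], visited so far: [13, 5, 16, 2, 7, 14]
  queue [36, 8] -> pop 36, enqueue [29, 48], visited so far: [13, 5, 16, 2, 7, 14, 36]
  queue [8, 29, 48] -> pop 8, enqueue [none], visited so far: [13, 5, 16, 2, 7, 14, 36, 8]
  queue [29, 48] -> pop 29, enqueue [21], visited so far: [13, 5, 16, 2, 7, 14, 36, 8, 29]
  queue [48, 21] -> pop 48, enqueue [none], visited so far: [13, 5, 16, 2, 7, 14, 36, 8, 29, 48]
  queue [21] -> pop 21, enqueue [none], visited so far: [13, 5, 16, 2, 7, 14, 36, 8, 29, 48, 21]
Result: [13, 5, 16, 2, 7, 14, 36, 8, 29, 48, 21]


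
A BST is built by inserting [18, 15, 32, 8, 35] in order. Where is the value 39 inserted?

Starting tree (level order): [18, 15, 32, 8, None, None, 35]
Insertion path: 18 -> 32 -> 35
Result: insert 39 as right child of 35
Final tree (level order): [18, 15, 32, 8, None, None, 35, None, None, None, 39]


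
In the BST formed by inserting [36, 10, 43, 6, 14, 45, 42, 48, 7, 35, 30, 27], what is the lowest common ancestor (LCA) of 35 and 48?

Tree insertion order: [36, 10, 43, 6, 14, 45, 42, 48, 7, 35, 30, 27]
Tree (level-order array): [36, 10, 43, 6, 14, 42, 45, None, 7, None, 35, None, None, None, 48, None, None, 30, None, None, None, 27]
In a BST, the LCA of p=35, q=48 is the first node v on the
root-to-leaf path with p <= v <= q (go left if both < v, right if both > v).
Walk from root:
  at 36: 35 <= 36 <= 48, this is the LCA
LCA = 36


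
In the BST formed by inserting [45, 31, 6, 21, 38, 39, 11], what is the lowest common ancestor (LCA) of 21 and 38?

Tree insertion order: [45, 31, 6, 21, 38, 39, 11]
Tree (level-order array): [45, 31, None, 6, 38, None, 21, None, 39, 11]
In a BST, the LCA of p=21, q=38 is the first node v on the
root-to-leaf path with p <= v <= q (go left if both < v, right if both > v).
Walk from root:
  at 45: both 21 and 38 < 45, go left
  at 31: 21 <= 31 <= 38, this is the LCA
LCA = 31


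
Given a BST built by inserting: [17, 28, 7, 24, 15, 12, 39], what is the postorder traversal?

Tree insertion order: [17, 28, 7, 24, 15, 12, 39]
Tree (level-order array): [17, 7, 28, None, 15, 24, 39, 12]
Postorder traversal: [12, 15, 7, 24, 39, 28, 17]


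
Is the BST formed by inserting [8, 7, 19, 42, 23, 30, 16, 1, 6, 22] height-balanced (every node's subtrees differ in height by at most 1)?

Tree (level-order array): [8, 7, 19, 1, None, 16, 42, None, 6, None, None, 23, None, None, None, 22, 30]
Definition: a tree is height-balanced if, at every node, |h(left) - h(right)| <= 1 (empty subtree has height -1).
Bottom-up per-node check:
  node 6: h_left=-1, h_right=-1, diff=0 [OK], height=0
  node 1: h_left=-1, h_right=0, diff=1 [OK], height=1
  node 7: h_left=1, h_right=-1, diff=2 [FAIL (|1--1|=2 > 1)], height=2
  node 16: h_left=-1, h_right=-1, diff=0 [OK], height=0
  node 22: h_left=-1, h_right=-1, diff=0 [OK], height=0
  node 30: h_left=-1, h_right=-1, diff=0 [OK], height=0
  node 23: h_left=0, h_right=0, diff=0 [OK], height=1
  node 42: h_left=1, h_right=-1, diff=2 [FAIL (|1--1|=2 > 1)], height=2
  node 19: h_left=0, h_right=2, diff=2 [FAIL (|0-2|=2 > 1)], height=3
  node 8: h_left=2, h_right=3, diff=1 [OK], height=4
Node 7 violates the condition: |1 - -1| = 2 > 1.
Result: Not balanced


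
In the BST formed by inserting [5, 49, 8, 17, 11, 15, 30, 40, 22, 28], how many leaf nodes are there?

Tree built from: [5, 49, 8, 17, 11, 15, 30, 40, 22, 28]
Tree (level-order array): [5, None, 49, 8, None, None, 17, 11, 30, None, 15, 22, 40, None, None, None, 28]
Rule: A leaf has 0 children.
Per-node child counts:
  node 5: 1 child(ren)
  node 49: 1 child(ren)
  node 8: 1 child(ren)
  node 17: 2 child(ren)
  node 11: 1 child(ren)
  node 15: 0 child(ren)
  node 30: 2 child(ren)
  node 22: 1 child(ren)
  node 28: 0 child(ren)
  node 40: 0 child(ren)
Matching nodes: [15, 28, 40]
Count of leaf nodes: 3


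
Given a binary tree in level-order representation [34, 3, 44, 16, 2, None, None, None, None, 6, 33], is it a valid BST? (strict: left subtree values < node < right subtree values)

Level-order array: [34, 3, 44, 16, 2, None, None, None, None, 6, 33]
Validate using subtree bounds (lo, hi): at each node, require lo < value < hi,
then recurse left with hi=value and right with lo=value.
Preorder trace (stopping at first violation):
  at node 34 with bounds (-inf, +inf): OK
  at node 3 with bounds (-inf, 34): OK
  at node 16 with bounds (-inf, 3): VIOLATION
Node 16 violates its bound: not (-inf < 16 < 3).
Result: Not a valid BST


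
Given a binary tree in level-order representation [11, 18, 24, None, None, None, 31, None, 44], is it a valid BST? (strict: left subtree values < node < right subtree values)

Level-order array: [11, 18, 24, None, None, None, 31, None, 44]
Validate using subtree bounds (lo, hi): at each node, require lo < value < hi,
then recurse left with hi=value and right with lo=value.
Preorder trace (stopping at first violation):
  at node 11 with bounds (-inf, +inf): OK
  at node 18 with bounds (-inf, 11): VIOLATION
Node 18 violates its bound: not (-inf < 18 < 11).
Result: Not a valid BST


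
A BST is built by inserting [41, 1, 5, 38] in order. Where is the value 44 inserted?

Starting tree (level order): [41, 1, None, None, 5, None, 38]
Insertion path: 41
Result: insert 44 as right child of 41
Final tree (level order): [41, 1, 44, None, 5, None, None, None, 38]


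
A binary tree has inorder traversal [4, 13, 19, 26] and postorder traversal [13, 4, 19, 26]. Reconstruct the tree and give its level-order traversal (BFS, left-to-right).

Inorder:   [4, 13, 19, 26]
Postorder: [13, 4, 19, 26]
Algorithm: postorder visits root last, so walk postorder right-to-left;
each value is the root of the current inorder slice — split it at that
value, recurse on the right subtree first, then the left.
Recursive splits:
  root=26; inorder splits into left=[4, 13, 19], right=[]
  root=19; inorder splits into left=[4, 13], right=[]
  root=4; inorder splits into left=[], right=[13]
  root=13; inorder splits into left=[], right=[]
Reconstructed level-order: [26, 19, 4, 13]


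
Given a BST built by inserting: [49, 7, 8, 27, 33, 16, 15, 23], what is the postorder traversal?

Tree insertion order: [49, 7, 8, 27, 33, 16, 15, 23]
Tree (level-order array): [49, 7, None, None, 8, None, 27, 16, 33, 15, 23]
Postorder traversal: [15, 23, 16, 33, 27, 8, 7, 49]


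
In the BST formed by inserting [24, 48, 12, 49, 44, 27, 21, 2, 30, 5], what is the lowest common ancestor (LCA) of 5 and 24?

Tree insertion order: [24, 48, 12, 49, 44, 27, 21, 2, 30, 5]
Tree (level-order array): [24, 12, 48, 2, 21, 44, 49, None, 5, None, None, 27, None, None, None, None, None, None, 30]
In a BST, the LCA of p=5, q=24 is the first node v on the
root-to-leaf path with p <= v <= q (go left if both < v, right if both > v).
Walk from root:
  at 24: 5 <= 24 <= 24, this is the LCA
LCA = 24


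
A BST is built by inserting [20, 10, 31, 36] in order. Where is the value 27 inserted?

Starting tree (level order): [20, 10, 31, None, None, None, 36]
Insertion path: 20 -> 31
Result: insert 27 as left child of 31
Final tree (level order): [20, 10, 31, None, None, 27, 36]


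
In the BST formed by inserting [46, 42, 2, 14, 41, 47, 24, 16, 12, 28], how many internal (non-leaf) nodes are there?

Tree built from: [46, 42, 2, 14, 41, 47, 24, 16, 12, 28]
Tree (level-order array): [46, 42, 47, 2, None, None, None, None, 14, 12, 41, None, None, 24, None, 16, 28]
Rule: An internal node has at least one child.
Per-node child counts:
  node 46: 2 child(ren)
  node 42: 1 child(ren)
  node 2: 1 child(ren)
  node 14: 2 child(ren)
  node 12: 0 child(ren)
  node 41: 1 child(ren)
  node 24: 2 child(ren)
  node 16: 0 child(ren)
  node 28: 0 child(ren)
  node 47: 0 child(ren)
Matching nodes: [46, 42, 2, 14, 41, 24]
Count of internal (non-leaf) nodes: 6


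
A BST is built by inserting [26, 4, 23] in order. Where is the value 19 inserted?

Starting tree (level order): [26, 4, None, None, 23]
Insertion path: 26 -> 4 -> 23
Result: insert 19 as left child of 23
Final tree (level order): [26, 4, None, None, 23, 19]


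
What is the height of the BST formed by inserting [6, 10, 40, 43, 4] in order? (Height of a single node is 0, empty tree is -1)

Insertion order: [6, 10, 40, 43, 4]
Tree (level-order array): [6, 4, 10, None, None, None, 40, None, 43]
Compute height bottom-up (empty subtree = -1):
  height(4) = 1 + max(-1, -1) = 0
  height(43) = 1 + max(-1, -1) = 0
  height(40) = 1 + max(-1, 0) = 1
  height(10) = 1 + max(-1, 1) = 2
  height(6) = 1 + max(0, 2) = 3
Height = 3


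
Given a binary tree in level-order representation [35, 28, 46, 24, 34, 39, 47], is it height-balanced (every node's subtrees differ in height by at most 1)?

Tree (level-order array): [35, 28, 46, 24, 34, 39, 47]
Definition: a tree is height-balanced if, at every node, |h(left) - h(right)| <= 1 (empty subtree has height -1).
Bottom-up per-node check:
  node 24: h_left=-1, h_right=-1, diff=0 [OK], height=0
  node 34: h_left=-1, h_right=-1, diff=0 [OK], height=0
  node 28: h_left=0, h_right=0, diff=0 [OK], height=1
  node 39: h_left=-1, h_right=-1, diff=0 [OK], height=0
  node 47: h_left=-1, h_right=-1, diff=0 [OK], height=0
  node 46: h_left=0, h_right=0, diff=0 [OK], height=1
  node 35: h_left=1, h_right=1, diff=0 [OK], height=2
All nodes satisfy the balance condition.
Result: Balanced


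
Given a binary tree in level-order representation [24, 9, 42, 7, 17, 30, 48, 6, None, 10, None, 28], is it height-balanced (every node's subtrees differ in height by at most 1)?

Tree (level-order array): [24, 9, 42, 7, 17, 30, 48, 6, None, 10, None, 28]
Definition: a tree is height-balanced if, at every node, |h(left) - h(right)| <= 1 (empty subtree has height -1).
Bottom-up per-node check:
  node 6: h_left=-1, h_right=-1, diff=0 [OK], height=0
  node 7: h_left=0, h_right=-1, diff=1 [OK], height=1
  node 10: h_left=-1, h_right=-1, diff=0 [OK], height=0
  node 17: h_left=0, h_right=-1, diff=1 [OK], height=1
  node 9: h_left=1, h_right=1, diff=0 [OK], height=2
  node 28: h_left=-1, h_right=-1, diff=0 [OK], height=0
  node 30: h_left=0, h_right=-1, diff=1 [OK], height=1
  node 48: h_left=-1, h_right=-1, diff=0 [OK], height=0
  node 42: h_left=1, h_right=0, diff=1 [OK], height=2
  node 24: h_left=2, h_right=2, diff=0 [OK], height=3
All nodes satisfy the balance condition.
Result: Balanced


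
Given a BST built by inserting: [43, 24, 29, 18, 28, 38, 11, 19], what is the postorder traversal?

Tree insertion order: [43, 24, 29, 18, 28, 38, 11, 19]
Tree (level-order array): [43, 24, None, 18, 29, 11, 19, 28, 38]
Postorder traversal: [11, 19, 18, 28, 38, 29, 24, 43]


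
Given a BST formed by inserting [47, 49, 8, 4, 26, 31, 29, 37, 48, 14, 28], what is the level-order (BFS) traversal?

Tree insertion order: [47, 49, 8, 4, 26, 31, 29, 37, 48, 14, 28]
Tree (level-order array): [47, 8, 49, 4, 26, 48, None, None, None, 14, 31, None, None, None, None, 29, 37, 28]
BFS from the root, enqueuing left then right child of each popped node:
  queue [47] -> pop 47, enqueue [8, 49], visited so far: [47]
  queue [8, 49] -> pop 8, enqueue [4, 26], visited so far: [47, 8]
  queue [49, 4, 26] -> pop 49, enqueue [48], visited so far: [47, 8, 49]
  queue [4, 26, 48] -> pop 4, enqueue [none], visited so far: [47, 8, 49, 4]
  queue [26, 48] -> pop 26, enqueue [14, 31], visited so far: [47, 8, 49, 4, 26]
  queue [48, 14, 31] -> pop 48, enqueue [none], visited so far: [47, 8, 49, 4, 26, 48]
  queue [14, 31] -> pop 14, enqueue [none], visited so far: [47, 8, 49, 4, 26, 48, 14]
  queue [31] -> pop 31, enqueue [29, 37], visited so far: [47, 8, 49, 4, 26, 48, 14, 31]
  queue [29, 37] -> pop 29, enqueue [28], visited so far: [47, 8, 49, 4, 26, 48, 14, 31, 29]
  queue [37, 28] -> pop 37, enqueue [none], visited so far: [47, 8, 49, 4, 26, 48, 14, 31, 29, 37]
  queue [28] -> pop 28, enqueue [none], visited so far: [47, 8, 49, 4, 26, 48, 14, 31, 29, 37, 28]
Result: [47, 8, 49, 4, 26, 48, 14, 31, 29, 37, 28]


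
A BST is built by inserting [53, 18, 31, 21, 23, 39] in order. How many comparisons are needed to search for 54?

Search path for 54: 53
Found: False
Comparisons: 1


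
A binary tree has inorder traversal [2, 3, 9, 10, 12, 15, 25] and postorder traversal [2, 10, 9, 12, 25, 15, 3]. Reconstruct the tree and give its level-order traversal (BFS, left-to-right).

Inorder:   [2, 3, 9, 10, 12, 15, 25]
Postorder: [2, 10, 9, 12, 25, 15, 3]
Algorithm: postorder visits root last, so walk postorder right-to-left;
each value is the root of the current inorder slice — split it at that
value, recurse on the right subtree first, then the left.
Recursive splits:
  root=3; inorder splits into left=[2], right=[9, 10, 12, 15, 25]
  root=15; inorder splits into left=[9, 10, 12], right=[25]
  root=25; inorder splits into left=[], right=[]
  root=12; inorder splits into left=[9, 10], right=[]
  root=9; inorder splits into left=[], right=[10]
  root=10; inorder splits into left=[], right=[]
  root=2; inorder splits into left=[], right=[]
Reconstructed level-order: [3, 2, 15, 12, 25, 9, 10]


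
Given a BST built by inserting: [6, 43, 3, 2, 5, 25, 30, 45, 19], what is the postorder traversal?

Tree insertion order: [6, 43, 3, 2, 5, 25, 30, 45, 19]
Tree (level-order array): [6, 3, 43, 2, 5, 25, 45, None, None, None, None, 19, 30]
Postorder traversal: [2, 5, 3, 19, 30, 25, 45, 43, 6]


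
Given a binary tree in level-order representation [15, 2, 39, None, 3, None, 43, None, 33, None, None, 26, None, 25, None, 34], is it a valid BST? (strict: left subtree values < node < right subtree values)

Level-order array: [15, 2, 39, None, 3, None, 43, None, 33, None, None, 26, None, 25, None, 34]
Validate using subtree bounds (lo, hi): at each node, require lo < value < hi,
then recurse left with hi=value and right with lo=value.
Preorder trace (stopping at first violation):
  at node 15 with bounds (-inf, +inf): OK
  at node 2 with bounds (-inf, 15): OK
  at node 3 with bounds (2, 15): OK
  at node 33 with bounds (3, 15): VIOLATION
Node 33 violates its bound: not (3 < 33 < 15).
Result: Not a valid BST


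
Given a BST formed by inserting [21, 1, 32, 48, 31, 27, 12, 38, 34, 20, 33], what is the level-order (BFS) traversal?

Tree insertion order: [21, 1, 32, 48, 31, 27, 12, 38, 34, 20, 33]
Tree (level-order array): [21, 1, 32, None, 12, 31, 48, None, 20, 27, None, 38, None, None, None, None, None, 34, None, 33]
BFS from the root, enqueuing left then right child of each popped node:
  queue [21] -> pop 21, enqueue [1, 32], visited so far: [21]
  queue [1, 32] -> pop 1, enqueue [12], visited so far: [21, 1]
  queue [32, 12] -> pop 32, enqueue [31, 48], visited so far: [21, 1, 32]
  queue [12, 31, 48] -> pop 12, enqueue [20], visited so far: [21, 1, 32, 12]
  queue [31, 48, 20] -> pop 31, enqueue [27], visited so far: [21, 1, 32, 12, 31]
  queue [48, 20, 27] -> pop 48, enqueue [38], visited so far: [21, 1, 32, 12, 31, 48]
  queue [20, 27, 38] -> pop 20, enqueue [none], visited so far: [21, 1, 32, 12, 31, 48, 20]
  queue [27, 38] -> pop 27, enqueue [none], visited so far: [21, 1, 32, 12, 31, 48, 20, 27]
  queue [38] -> pop 38, enqueue [34], visited so far: [21, 1, 32, 12, 31, 48, 20, 27, 38]
  queue [34] -> pop 34, enqueue [33], visited so far: [21, 1, 32, 12, 31, 48, 20, 27, 38, 34]
  queue [33] -> pop 33, enqueue [none], visited so far: [21, 1, 32, 12, 31, 48, 20, 27, 38, 34, 33]
Result: [21, 1, 32, 12, 31, 48, 20, 27, 38, 34, 33]


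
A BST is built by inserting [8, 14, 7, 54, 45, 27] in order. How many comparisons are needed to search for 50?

Search path for 50: 8 -> 14 -> 54 -> 45
Found: False
Comparisons: 4


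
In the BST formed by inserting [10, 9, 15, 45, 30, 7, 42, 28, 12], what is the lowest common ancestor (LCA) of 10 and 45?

Tree insertion order: [10, 9, 15, 45, 30, 7, 42, 28, 12]
Tree (level-order array): [10, 9, 15, 7, None, 12, 45, None, None, None, None, 30, None, 28, 42]
In a BST, the LCA of p=10, q=45 is the first node v on the
root-to-leaf path with p <= v <= q (go left if both < v, right if both > v).
Walk from root:
  at 10: 10 <= 10 <= 45, this is the LCA
LCA = 10


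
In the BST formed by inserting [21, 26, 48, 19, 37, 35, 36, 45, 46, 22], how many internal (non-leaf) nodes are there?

Tree built from: [21, 26, 48, 19, 37, 35, 36, 45, 46, 22]
Tree (level-order array): [21, 19, 26, None, None, 22, 48, None, None, 37, None, 35, 45, None, 36, None, 46]
Rule: An internal node has at least one child.
Per-node child counts:
  node 21: 2 child(ren)
  node 19: 0 child(ren)
  node 26: 2 child(ren)
  node 22: 0 child(ren)
  node 48: 1 child(ren)
  node 37: 2 child(ren)
  node 35: 1 child(ren)
  node 36: 0 child(ren)
  node 45: 1 child(ren)
  node 46: 0 child(ren)
Matching nodes: [21, 26, 48, 37, 35, 45]
Count of internal (non-leaf) nodes: 6


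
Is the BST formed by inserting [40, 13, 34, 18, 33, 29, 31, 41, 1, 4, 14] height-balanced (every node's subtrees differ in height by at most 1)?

Tree (level-order array): [40, 13, 41, 1, 34, None, None, None, 4, 18, None, None, None, 14, 33, None, None, 29, None, None, 31]
Definition: a tree is height-balanced if, at every node, |h(left) - h(right)| <= 1 (empty subtree has height -1).
Bottom-up per-node check:
  node 4: h_left=-1, h_right=-1, diff=0 [OK], height=0
  node 1: h_left=-1, h_right=0, diff=1 [OK], height=1
  node 14: h_left=-1, h_right=-1, diff=0 [OK], height=0
  node 31: h_left=-1, h_right=-1, diff=0 [OK], height=0
  node 29: h_left=-1, h_right=0, diff=1 [OK], height=1
  node 33: h_left=1, h_right=-1, diff=2 [FAIL (|1--1|=2 > 1)], height=2
  node 18: h_left=0, h_right=2, diff=2 [FAIL (|0-2|=2 > 1)], height=3
  node 34: h_left=3, h_right=-1, diff=4 [FAIL (|3--1|=4 > 1)], height=4
  node 13: h_left=1, h_right=4, diff=3 [FAIL (|1-4|=3 > 1)], height=5
  node 41: h_left=-1, h_right=-1, diff=0 [OK], height=0
  node 40: h_left=5, h_right=0, diff=5 [FAIL (|5-0|=5 > 1)], height=6
Node 33 violates the condition: |1 - -1| = 2 > 1.
Result: Not balanced


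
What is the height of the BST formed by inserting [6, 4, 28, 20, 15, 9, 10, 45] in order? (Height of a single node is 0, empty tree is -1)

Insertion order: [6, 4, 28, 20, 15, 9, 10, 45]
Tree (level-order array): [6, 4, 28, None, None, 20, 45, 15, None, None, None, 9, None, None, 10]
Compute height bottom-up (empty subtree = -1):
  height(4) = 1 + max(-1, -1) = 0
  height(10) = 1 + max(-1, -1) = 0
  height(9) = 1 + max(-1, 0) = 1
  height(15) = 1 + max(1, -1) = 2
  height(20) = 1 + max(2, -1) = 3
  height(45) = 1 + max(-1, -1) = 0
  height(28) = 1 + max(3, 0) = 4
  height(6) = 1 + max(0, 4) = 5
Height = 5


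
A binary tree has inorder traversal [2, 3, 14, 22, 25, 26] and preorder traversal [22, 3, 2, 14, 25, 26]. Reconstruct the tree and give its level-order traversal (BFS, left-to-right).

Inorder:  [2, 3, 14, 22, 25, 26]
Preorder: [22, 3, 2, 14, 25, 26]
Algorithm: preorder visits root first, so consume preorder in order;
for each root, split the current inorder slice at that value into
left-subtree inorder and right-subtree inorder, then recurse.
Recursive splits:
  root=22; inorder splits into left=[2, 3, 14], right=[25, 26]
  root=3; inorder splits into left=[2], right=[14]
  root=2; inorder splits into left=[], right=[]
  root=14; inorder splits into left=[], right=[]
  root=25; inorder splits into left=[], right=[26]
  root=26; inorder splits into left=[], right=[]
Reconstructed level-order: [22, 3, 25, 2, 14, 26]


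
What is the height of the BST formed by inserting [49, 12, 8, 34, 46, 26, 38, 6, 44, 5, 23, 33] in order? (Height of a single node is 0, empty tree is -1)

Insertion order: [49, 12, 8, 34, 46, 26, 38, 6, 44, 5, 23, 33]
Tree (level-order array): [49, 12, None, 8, 34, 6, None, 26, 46, 5, None, 23, 33, 38, None, None, None, None, None, None, None, None, 44]
Compute height bottom-up (empty subtree = -1):
  height(5) = 1 + max(-1, -1) = 0
  height(6) = 1 + max(0, -1) = 1
  height(8) = 1 + max(1, -1) = 2
  height(23) = 1 + max(-1, -1) = 0
  height(33) = 1 + max(-1, -1) = 0
  height(26) = 1 + max(0, 0) = 1
  height(44) = 1 + max(-1, -1) = 0
  height(38) = 1 + max(-1, 0) = 1
  height(46) = 1 + max(1, -1) = 2
  height(34) = 1 + max(1, 2) = 3
  height(12) = 1 + max(2, 3) = 4
  height(49) = 1 + max(4, -1) = 5
Height = 5


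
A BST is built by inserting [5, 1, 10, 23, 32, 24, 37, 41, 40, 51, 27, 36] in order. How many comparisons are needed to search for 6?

Search path for 6: 5 -> 10
Found: False
Comparisons: 2


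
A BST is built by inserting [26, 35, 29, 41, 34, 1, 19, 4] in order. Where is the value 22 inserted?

Starting tree (level order): [26, 1, 35, None, 19, 29, 41, 4, None, None, 34]
Insertion path: 26 -> 1 -> 19
Result: insert 22 as right child of 19
Final tree (level order): [26, 1, 35, None, 19, 29, 41, 4, 22, None, 34]


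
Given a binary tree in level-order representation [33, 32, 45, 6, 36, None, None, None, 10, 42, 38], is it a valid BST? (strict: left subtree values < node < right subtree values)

Level-order array: [33, 32, 45, 6, 36, None, None, None, 10, 42, 38]
Validate using subtree bounds (lo, hi): at each node, require lo < value < hi,
then recurse left with hi=value and right with lo=value.
Preorder trace (stopping at first violation):
  at node 33 with bounds (-inf, +inf): OK
  at node 32 with bounds (-inf, 33): OK
  at node 6 with bounds (-inf, 32): OK
  at node 10 with bounds (6, 32): OK
  at node 36 with bounds (32, 33): VIOLATION
Node 36 violates its bound: not (32 < 36 < 33).
Result: Not a valid BST


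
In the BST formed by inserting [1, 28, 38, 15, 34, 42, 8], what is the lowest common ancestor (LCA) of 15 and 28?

Tree insertion order: [1, 28, 38, 15, 34, 42, 8]
Tree (level-order array): [1, None, 28, 15, 38, 8, None, 34, 42]
In a BST, the LCA of p=15, q=28 is the first node v on the
root-to-leaf path with p <= v <= q (go left if both < v, right if both > v).
Walk from root:
  at 1: both 15 and 28 > 1, go right
  at 28: 15 <= 28 <= 28, this is the LCA
LCA = 28


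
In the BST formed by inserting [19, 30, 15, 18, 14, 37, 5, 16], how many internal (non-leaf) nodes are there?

Tree built from: [19, 30, 15, 18, 14, 37, 5, 16]
Tree (level-order array): [19, 15, 30, 14, 18, None, 37, 5, None, 16]
Rule: An internal node has at least one child.
Per-node child counts:
  node 19: 2 child(ren)
  node 15: 2 child(ren)
  node 14: 1 child(ren)
  node 5: 0 child(ren)
  node 18: 1 child(ren)
  node 16: 0 child(ren)
  node 30: 1 child(ren)
  node 37: 0 child(ren)
Matching nodes: [19, 15, 14, 18, 30]
Count of internal (non-leaf) nodes: 5
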